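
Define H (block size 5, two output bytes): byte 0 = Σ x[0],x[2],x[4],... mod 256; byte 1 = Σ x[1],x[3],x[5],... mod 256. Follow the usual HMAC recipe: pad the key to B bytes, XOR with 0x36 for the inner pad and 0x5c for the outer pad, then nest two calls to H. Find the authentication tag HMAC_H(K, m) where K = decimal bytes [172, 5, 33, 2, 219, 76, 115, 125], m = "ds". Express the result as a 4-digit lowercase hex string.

7ff4

Key decimal bytes [172, 5, 33, 2, 219, 76, 115, 125] = ac 05 21 02 db 4c 73 7d is 8 bytes > B = 5, so hash it first: H(key) = 1b d0, then zero-pad to 5 bytes: K' = 1b d0 00 00 00.
K' ⊕ ipad = 2d e6 36 36 36.  K' ⊕ opad = 47 8c 5c 5c 5c.
Inner input = (K'⊕ipad) ∥ m = 2d e6 36 36 36 ∥ 64 73.
Inner hash: even-index sum = 268 mod 256 = 12; odd-index sum = 384 mod 256 = 128 → 0c 80.
Outer input = (K'⊕opad) ∥ inner = 47 8c 5c 5c 5c ∥ 0c 80.
Outer hash (tag): even-index sum = 383 mod 256 = 127; odd-index sum = 244 mod 256 = 244 → 7f f4.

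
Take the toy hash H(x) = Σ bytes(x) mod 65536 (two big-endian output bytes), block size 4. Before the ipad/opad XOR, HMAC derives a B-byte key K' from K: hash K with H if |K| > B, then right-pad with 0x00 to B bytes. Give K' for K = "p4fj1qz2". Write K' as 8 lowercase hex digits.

|K| = 8 > B = 4, so first hash the key.
H(K): sum = 112+52+102+106+49+113+122+50 = 706 → 02 c2.
Zero-pad H(K) = 02 c2 to 4 bytes: K' = 02 c2 00 00.

02c20000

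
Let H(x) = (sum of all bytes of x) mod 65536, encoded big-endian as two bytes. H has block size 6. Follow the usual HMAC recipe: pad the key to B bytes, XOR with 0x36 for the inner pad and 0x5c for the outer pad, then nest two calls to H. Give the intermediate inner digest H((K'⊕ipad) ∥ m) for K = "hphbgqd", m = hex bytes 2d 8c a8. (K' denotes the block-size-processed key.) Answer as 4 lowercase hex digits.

Key "hphbgqd" = 68 70 68 62 67 71 64 is 7 bytes > B = 6, so hash it first: H(key) = 02 de, then zero-pad to 6 bytes: K' = 02 de 00 00 00 00.
K' ⊕ ipad = 34 e8 36 36 36 36.
Inner input = 34 e8 36 36 36 36 ∥ 2d 8c a8.
Inner hash: sum = 52+232+54+54+54+54+45+140+168 = 853 → 03 55.

0355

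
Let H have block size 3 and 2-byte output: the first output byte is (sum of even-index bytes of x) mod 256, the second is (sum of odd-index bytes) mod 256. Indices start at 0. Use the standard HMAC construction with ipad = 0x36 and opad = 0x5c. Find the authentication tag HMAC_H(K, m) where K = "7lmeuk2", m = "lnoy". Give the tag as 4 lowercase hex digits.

58fa

Key "7lmeuk2" = 37 6c 6d 65 75 6b 32 is 7 bytes > B = 3, so hash it first: H(key) = 4b 3c, then zero-pad to 3 bytes: K' = 4b 3c 00.
K' ⊕ ipad = 7d 0a 36.  K' ⊕ opad = 17 60 5c.
Inner input = (K'⊕ipad) ∥ m = 7d 0a 36 ∥ 6c 6e 6f 79.
Inner hash: even-index sum = 410 mod 256 = 154; odd-index sum = 229 mod 256 = 229 → 9a e5.
Outer input = (K'⊕opad) ∥ inner = 17 60 5c ∥ 9a e5.
Outer hash (tag): even-index sum = 344 mod 256 = 88; odd-index sum = 250 mod 256 = 250 → 58 fa.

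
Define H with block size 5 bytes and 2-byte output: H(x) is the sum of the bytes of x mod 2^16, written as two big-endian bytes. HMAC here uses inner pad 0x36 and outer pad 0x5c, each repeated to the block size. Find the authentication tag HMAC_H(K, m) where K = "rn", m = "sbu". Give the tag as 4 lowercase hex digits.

01fe

Key "rn" = 72 6e is 2 bytes ≤ B = 5; zero-pad to 5 bytes: K' = 72 6e 00 00 00.
K' ⊕ ipad = 44 58 36 36 36.  K' ⊕ opad = 2e 32 5c 5c 5c.
Inner input = (K'⊕ipad) ∥ m = 44 58 36 36 36 ∥ 73 62 75.
Inner hash: sum = 68+88+54+54+54+115+98+117 = 648 → 02 88.
Outer input = (K'⊕opad) ∥ inner = 2e 32 5c 5c 5c ∥ 02 88.
Outer hash (tag): sum = 46+50+92+92+92+2+136 = 510 → 01 fe.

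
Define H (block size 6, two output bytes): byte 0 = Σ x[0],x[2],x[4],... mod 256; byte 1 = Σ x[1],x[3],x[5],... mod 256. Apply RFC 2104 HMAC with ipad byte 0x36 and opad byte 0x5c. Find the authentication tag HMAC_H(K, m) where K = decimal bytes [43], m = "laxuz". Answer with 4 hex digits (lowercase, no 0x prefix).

168c

Key decimal bytes [43] = 2b is 1 byte ≤ B = 6; zero-pad to 6 bytes: K' = 2b 00 00 00 00 00.
K' ⊕ ipad = 1d 36 36 36 36 36.  K' ⊕ opad = 77 5c 5c 5c 5c 5c.
Inner input = (K'⊕ipad) ∥ m = 1d 36 36 36 36 36 ∥ 6c 61 78 75 7a.
Inner hash: even-index sum = 487 mod 256 = 231; odd-index sum = 376 mod 256 = 120 → e7 78.
Outer input = (K'⊕opad) ∥ inner = 77 5c 5c 5c 5c 5c ∥ e7 78.
Outer hash (tag): even-index sum = 534 mod 256 = 22; odd-index sum = 396 mod 256 = 140 → 16 8c.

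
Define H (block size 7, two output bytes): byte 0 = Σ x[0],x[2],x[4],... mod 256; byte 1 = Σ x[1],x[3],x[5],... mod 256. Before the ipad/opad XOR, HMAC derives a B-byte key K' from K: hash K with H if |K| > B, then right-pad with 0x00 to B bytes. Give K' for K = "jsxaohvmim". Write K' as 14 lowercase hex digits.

|K| = 10 > B = 7, so first hash the key.
H(K): even-index sum = 560 mod 256 = 48; odd-index sum = 534 mod 256 = 22 → 30 16.
Zero-pad H(K) = 30 16 to 7 bytes: K' = 30 16 00 00 00 00 00.

30160000000000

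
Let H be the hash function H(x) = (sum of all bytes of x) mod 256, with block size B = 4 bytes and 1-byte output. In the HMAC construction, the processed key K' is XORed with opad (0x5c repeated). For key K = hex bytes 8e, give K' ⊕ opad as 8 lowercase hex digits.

Key hex bytes 8e is 1 byte ≤ B = 4; zero-pad to 4 bytes: K' = 8e 00 00 00.
XOR each byte with 0x5c: 8e⊕5c=d2, 00⊕5c=5c, 00⊕5c=5c, 00⊕5c=5c.

d25c5c5c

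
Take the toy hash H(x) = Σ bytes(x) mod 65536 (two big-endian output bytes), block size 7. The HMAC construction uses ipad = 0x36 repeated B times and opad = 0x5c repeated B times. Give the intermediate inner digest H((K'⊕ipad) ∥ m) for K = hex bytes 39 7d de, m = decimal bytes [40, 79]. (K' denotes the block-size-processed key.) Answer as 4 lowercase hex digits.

0291

Key hex bytes 39 7d de is 3 bytes ≤ B = 7; zero-pad to 7 bytes: K' = 39 7d de 00 00 00 00.
K' ⊕ ipad = 0f 4b e8 36 36 36 36.
Inner input = 0f 4b e8 36 36 36 36 ∥ 28 4f.
Inner hash: sum = 15+75+232+54+54+54+54+40+79 = 657 → 02 91.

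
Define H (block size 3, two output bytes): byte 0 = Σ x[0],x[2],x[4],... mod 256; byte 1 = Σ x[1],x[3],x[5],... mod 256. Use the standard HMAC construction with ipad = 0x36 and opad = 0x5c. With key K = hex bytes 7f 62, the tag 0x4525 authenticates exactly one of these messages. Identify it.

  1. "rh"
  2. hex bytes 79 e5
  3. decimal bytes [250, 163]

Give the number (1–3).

1

Key hex bytes 7f 62 is 2 bytes ≤ B = 3; zero-pad to 3 bytes: K' = 7f 62 00.
K' ⊕ ipad = 49 54 36; K' ⊕ opad = 23 3e 5c.
m1: inner = H(49 54 36 72 68) = e7 c6; tag = H(23 3e 5c e7 c6) = 4525 ← matches
m2: inner = H(49 54 36 79 e5) = 64 cd; tag = H(23 3e 5c 64 cd) = 4ca2
m3: inner = H(49 54 36 fa a3) = 22 4e; tag = H(23 3e 5c 22 4e) = cd60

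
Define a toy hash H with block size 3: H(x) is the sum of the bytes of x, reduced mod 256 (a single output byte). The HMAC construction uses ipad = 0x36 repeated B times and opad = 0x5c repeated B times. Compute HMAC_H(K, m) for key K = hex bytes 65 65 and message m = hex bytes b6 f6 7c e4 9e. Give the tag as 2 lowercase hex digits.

Key hex bytes 65 65 is 2 bytes ≤ B = 3; zero-pad to 3 bytes: K' = 65 65 00.
K' ⊕ ipad = 53 53 36.  K' ⊕ opad = 39 39 5c.
Inner input = (K'⊕ipad) ∥ m = 53 53 36 ∥ b6 f6 7c e4 9e.
Inner hash: sum = 83+83+54+182+246+124+228+158 = 1158; mod 256 = 134 → 86.
Outer input = (K'⊕opad) ∥ inner = 39 39 5c ∥ 86.
Outer hash (tag): sum = 57+57+92+134 = 340; mod 256 = 84 → 54.

54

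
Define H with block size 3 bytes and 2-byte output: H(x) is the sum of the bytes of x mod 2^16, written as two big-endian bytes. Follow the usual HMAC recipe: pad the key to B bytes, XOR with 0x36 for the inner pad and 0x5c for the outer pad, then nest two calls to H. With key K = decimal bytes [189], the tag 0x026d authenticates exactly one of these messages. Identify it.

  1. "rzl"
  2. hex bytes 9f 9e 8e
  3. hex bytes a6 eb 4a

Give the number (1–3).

Key decimal bytes [189] = bd is 1 byte ≤ B = 3; zero-pad to 3 bytes: K' = bd 00 00.
K' ⊕ ipad = 8b 36 36; K' ⊕ opad = e1 5c 5c.
m1: inner = H(8b 36 36 72 7a 6c) = 02 4f; tag = H(e1 5c 5c 02 4f) = 01ea
m2: inner = H(8b 36 36 9f 9e 8e) = 02 c2; tag = H(e1 5c 5c 02 c2) = 025d
m3: inner = H(8b 36 36 a6 eb 4a) = 02 d2; tag = H(e1 5c 5c 02 d2) = 026d ← matches

3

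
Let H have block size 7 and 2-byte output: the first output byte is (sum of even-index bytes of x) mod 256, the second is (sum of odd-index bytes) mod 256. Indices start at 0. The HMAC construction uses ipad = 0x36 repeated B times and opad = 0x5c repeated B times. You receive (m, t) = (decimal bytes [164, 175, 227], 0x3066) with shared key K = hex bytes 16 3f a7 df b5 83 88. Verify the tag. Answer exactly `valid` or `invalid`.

valid

Key hex bytes 16 3f a7 df b5 83 88 is exactly B = 7 bytes: K' = 16 3f a7 df b5 83 88.
K' ⊕ ipad = 20 09 91 e9 83 b5 be; K' ⊕ opad = 4a 63 fb 83 e9 df d4.
Inner hash: even-index sum = 673 mod 256 = 161; odd-index sum = 814 mod 256 = 46 → a1 2e.
Outer hash (recomputed tag): even-index sum = 816 mod 256 = 48; odd-index sum = 614 mod 256 = 102 → 30 66.
Recomputed tag = 3066; claimed = 3066 → match.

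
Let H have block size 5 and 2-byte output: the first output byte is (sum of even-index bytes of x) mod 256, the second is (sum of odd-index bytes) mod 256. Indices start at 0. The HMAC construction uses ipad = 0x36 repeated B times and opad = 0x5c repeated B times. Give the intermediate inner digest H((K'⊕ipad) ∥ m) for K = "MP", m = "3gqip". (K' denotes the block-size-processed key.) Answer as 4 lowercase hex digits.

Key "MP" = 4d 50 is 2 bytes ≤ B = 5; zero-pad to 5 bytes: K' = 4d 50 00 00 00.
K' ⊕ ipad = 7b 66 36 36 36.
Inner input = 7b 66 36 36 36 ∥ 33 67 71 69 70.
Inner hash: even-index sum = 439 mod 256 = 183; odd-index sum = 432 mod 256 = 176 → b7 b0.

b7b0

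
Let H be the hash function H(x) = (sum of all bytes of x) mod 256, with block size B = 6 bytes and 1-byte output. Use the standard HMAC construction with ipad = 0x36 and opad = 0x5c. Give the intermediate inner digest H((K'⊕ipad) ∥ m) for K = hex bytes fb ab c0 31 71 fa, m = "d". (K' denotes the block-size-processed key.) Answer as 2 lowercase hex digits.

de

Key hex bytes fb ab c0 31 71 fa is exactly B = 6 bytes: K' = fb ab c0 31 71 fa.
K' ⊕ ipad = cd 9d f6 07 47 cc.
Inner input = cd 9d f6 07 47 cc ∥ 64.
Inner hash: sum = 205+157+246+7+71+204+100 = 990; mod 256 = 222 → de.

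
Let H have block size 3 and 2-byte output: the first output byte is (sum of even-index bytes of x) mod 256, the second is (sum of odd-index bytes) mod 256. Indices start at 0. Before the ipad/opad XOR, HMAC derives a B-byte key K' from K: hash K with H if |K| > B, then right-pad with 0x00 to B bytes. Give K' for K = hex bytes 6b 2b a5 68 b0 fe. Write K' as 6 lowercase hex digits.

c09100

|K| = 6 > B = 3, so first hash the key.
H(K): even-index sum = 448 mod 256 = 192; odd-index sum = 401 mod 256 = 145 → c0 91.
Zero-pad H(K) = c0 91 to 3 bytes: K' = c0 91 00.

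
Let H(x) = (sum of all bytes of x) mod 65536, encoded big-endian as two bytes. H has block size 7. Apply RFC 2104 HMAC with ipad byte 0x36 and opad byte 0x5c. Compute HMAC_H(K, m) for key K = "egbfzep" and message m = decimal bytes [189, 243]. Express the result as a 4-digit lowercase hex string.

0257

Key "egbfzep" = 65 67 62 66 7a 65 70 is exactly B = 7 bytes: K' = 65 67 62 66 7a 65 70.
K' ⊕ ipad = 53 51 54 50 4c 53 46.  K' ⊕ opad = 39 3b 3e 3a 26 39 2c.
Inner input = (K'⊕ipad) ∥ m = 53 51 54 50 4c 53 46 ∥ bd f3.
Inner hash: sum = 83+81+84+80+76+83+70+189+243 = 989 → 03 dd.
Outer input = (K'⊕opad) ∥ inner = 39 3b 3e 3a 26 39 2c ∥ 03 dd.
Outer hash (tag): sum = 57+59+62+58+38+57+44+3+221 = 599 → 02 57.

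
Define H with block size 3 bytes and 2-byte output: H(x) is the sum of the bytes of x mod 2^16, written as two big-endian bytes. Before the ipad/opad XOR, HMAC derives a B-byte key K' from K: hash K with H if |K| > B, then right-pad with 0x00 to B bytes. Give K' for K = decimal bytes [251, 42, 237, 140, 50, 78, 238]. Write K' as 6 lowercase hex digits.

|K| = 7 > B = 3, so first hash the key.
H(K): sum = 251+42+237+140+50+78+238 = 1036 → 04 0c.
Zero-pad H(K) = 04 0c to 3 bytes: K' = 04 0c 00.

040c00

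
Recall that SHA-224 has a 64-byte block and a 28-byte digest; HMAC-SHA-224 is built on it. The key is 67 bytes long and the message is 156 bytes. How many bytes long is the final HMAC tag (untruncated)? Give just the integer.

28

The tag is one SHA-224 digest: 28 bytes.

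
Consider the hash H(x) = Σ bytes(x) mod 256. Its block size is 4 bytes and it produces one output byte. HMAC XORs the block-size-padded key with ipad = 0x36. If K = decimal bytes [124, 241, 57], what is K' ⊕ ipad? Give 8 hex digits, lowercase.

4ac70f36

Key decimal bytes [124, 241, 57] = 7c f1 39 is 3 bytes ≤ B = 4; zero-pad to 4 bytes: K' = 7c f1 39 00.
XOR each byte with 0x36: 7c⊕36=4a, f1⊕36=c7, 39⊕36=0f, 00⊕36=36.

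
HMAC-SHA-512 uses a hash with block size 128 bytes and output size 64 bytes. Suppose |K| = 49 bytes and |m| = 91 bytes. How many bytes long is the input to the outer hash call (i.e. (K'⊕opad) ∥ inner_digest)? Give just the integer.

192

Key is 49 ≤ 128 bytes, zero-padded: |K'| = 128.
Outer input = (K'⊕opad) ∥ H(inner) → 128 + 64 = 192 bytes.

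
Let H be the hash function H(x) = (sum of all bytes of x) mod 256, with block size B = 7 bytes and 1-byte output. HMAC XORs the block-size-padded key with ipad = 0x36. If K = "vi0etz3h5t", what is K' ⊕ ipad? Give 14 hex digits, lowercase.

Key "vi0etz3h5t" = 76 69 30 65 74 7a 33 68 35 74 is 10 bytes > B = 7, so hash it first: H(key) = a6, then zero-pad to 7 bytes: K' = a6 00 00 00 00 00 00.
XOR each byte with 0x36: a6⊕36=90, 00⊕36=36, 00⊕36=36, 00⊕36=36, 00⊕36=36, 00⊕36=36, 00⊕36=36.

90363636363636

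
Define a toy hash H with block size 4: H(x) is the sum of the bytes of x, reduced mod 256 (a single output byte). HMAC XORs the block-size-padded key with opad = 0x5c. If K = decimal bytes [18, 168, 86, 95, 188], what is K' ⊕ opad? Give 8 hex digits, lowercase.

775c5c5c

Key decimal bytes [18, 168, 86, 95, 188] = 12 a8 56 5f bc is 5 bytes > B = 4, so hash it first: H(key) = 2b, then zero-pad to 4 bytes: K' = 2b 00 00 00.
XOR each byte with 0x5c: 2b⊕5c=77, 00⊕5c=5c, 00⊕5c=5c, 00⊕5c=5c.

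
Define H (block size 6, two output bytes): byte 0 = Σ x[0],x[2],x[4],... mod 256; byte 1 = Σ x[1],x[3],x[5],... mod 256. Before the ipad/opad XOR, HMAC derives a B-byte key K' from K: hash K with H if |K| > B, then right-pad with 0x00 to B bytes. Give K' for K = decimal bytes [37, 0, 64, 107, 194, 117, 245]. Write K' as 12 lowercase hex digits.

1ce000000000

|K| = 7 > B = 6, so first hash the key.
H(K): even-index sum = 540 mod 256 = 28; odd-index sum = 224 mod 256 = 224 → 1c e0.
Zero-pad H(K) = 1c e0 to 6 bytes: K' = 1c e0 00 00 00 00.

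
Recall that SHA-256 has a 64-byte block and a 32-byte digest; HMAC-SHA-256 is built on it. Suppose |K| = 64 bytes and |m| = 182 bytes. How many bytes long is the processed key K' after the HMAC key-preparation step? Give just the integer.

Key is 64 ≤ 64 bytes, zero-padded: |K'| = 64.

64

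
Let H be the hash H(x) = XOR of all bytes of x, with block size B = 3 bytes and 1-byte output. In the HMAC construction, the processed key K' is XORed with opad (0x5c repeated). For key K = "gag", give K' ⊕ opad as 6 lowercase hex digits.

3b3d3b

Key "gag" = 67 61 67 is exactly B = 3 bytes: K' = 67 61 67.
XOR each byte with 0x5c: 67⊕5c=3b, 61⊕5c=3d, 67⊕5c=3b.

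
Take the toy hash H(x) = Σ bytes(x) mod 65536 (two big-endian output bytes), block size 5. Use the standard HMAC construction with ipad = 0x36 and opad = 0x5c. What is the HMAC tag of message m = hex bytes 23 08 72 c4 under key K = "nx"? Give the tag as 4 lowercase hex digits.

0215

Key "nx" = 6e 78 is 2 bytes ≤ B = 5; zero-pad to 5 bytes: K' = 6e 78 00 00 00.
K' ⊕ ipad = 58 4e 36 36 36.  K' ⊕ opad = 32 24 5c 5c 5c.
Inner input = (K'⊕ipad) ∥ m = 58 4e 36 36 36 ∥ 23 08 72 c4.
Inner hash: sum = 88+78+54+54+54+35+8+114+196 = 681 → 02 a9.
Outer input = (K'⊕opad) ∥ inner = 32 24 5c 5c 5c ∥ 02 a9.
Outer hash (tag): sum = 50+36+92+92+92+2+169 = 533 → 02 15.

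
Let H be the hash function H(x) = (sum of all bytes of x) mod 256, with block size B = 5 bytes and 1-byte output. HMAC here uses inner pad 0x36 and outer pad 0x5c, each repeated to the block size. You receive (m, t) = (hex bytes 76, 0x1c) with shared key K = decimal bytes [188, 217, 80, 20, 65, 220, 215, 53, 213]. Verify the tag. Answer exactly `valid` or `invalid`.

Key decimal bytes [188, 217, 80, 20, 65, 220, 215, 53, 213] = bc d9 50 14 41 dc d7 35 d5 is 9 bytes > B = 5, so hash it first: H(key) = f7, then zero-pad to 5 bytes: K' = f7 00 00 00 00.
K' ⊕ ipad = c1 36 36 36 36; K' ⊕ opad = ab 5c 5c 5c 5c.
Inner hash: sum = 193+54+54+54+54+118 = 527; mod 256 = 15 → 0f.
Outer hash (recomputed tag): sum = 171+92+92+92+92+15 = 554; mod 256 = 42 → 2a.
Recomputed tag = 2a; claimed = 1c → mismatch.

invalid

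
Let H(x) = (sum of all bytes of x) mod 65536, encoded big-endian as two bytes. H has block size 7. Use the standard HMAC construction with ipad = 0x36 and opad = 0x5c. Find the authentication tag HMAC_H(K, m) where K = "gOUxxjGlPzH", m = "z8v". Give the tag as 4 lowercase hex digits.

0320

Key "gOUxxjGlPzH" = 67 4f 55 78 78 6a 47 6c 50 7a 48 is 11 bytes > B = 7, so hash it first: H(key) = 04 2a, then zero-pad to 7 bytes: K' = 04 2a 00 00 00 00 00.
K' ⊕ ipad = 32 1c 36 36 36 36 36.  K' ⊕ opad = 58 76 5c 5c 5c 5c 5c.
Inner input = (K'⊕ipad) ∥ m = 32 1c 36 36 36 36 36 ∥ 7a 38 76.
Inner hash: sum = 50+28+54+54+54+54+54+122+56+118 = 644 → 02 84.
Outer input = (K'⊕opad) ∥ inner = 58 76 5c 5c 5c 5c 5c ∥ 02 84.
Outer hash (tag): sum = 88+118+92+92+92+92+92+2+132 = 800 → 03 20.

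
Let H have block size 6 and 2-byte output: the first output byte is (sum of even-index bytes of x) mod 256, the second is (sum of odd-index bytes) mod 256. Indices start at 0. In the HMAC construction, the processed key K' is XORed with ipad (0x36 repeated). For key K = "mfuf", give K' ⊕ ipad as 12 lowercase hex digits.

Key "mfuf" = 6d 66 75 66 is 4 bytes ≤ B = 6; zero-pad to 6 bytes: K' = 6d 66 75 66 00 00.
XOR each byte with 0x36: 6d⊕36=5b, 66⊕36=50, 75⊕36=43, 66⊕36=50, 00⊕36=36, 00⊕36=36.

5b5043503636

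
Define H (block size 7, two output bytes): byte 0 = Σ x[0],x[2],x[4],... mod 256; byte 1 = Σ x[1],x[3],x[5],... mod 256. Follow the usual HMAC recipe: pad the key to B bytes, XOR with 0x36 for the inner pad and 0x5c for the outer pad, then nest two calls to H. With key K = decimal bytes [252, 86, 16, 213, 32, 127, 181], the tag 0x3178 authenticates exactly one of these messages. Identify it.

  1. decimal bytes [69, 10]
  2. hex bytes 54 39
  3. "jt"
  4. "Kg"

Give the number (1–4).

Key decimal bytes [252, 86, 16, 213, 32, 127, 181] = fc 56 10 d5 20 7f b5 is exactly B = 7 bytes: K' = fc 56 10 d5 20 7f b5.
K' ⊕ ipad = ca 60 26 e3 16 49 83; K' ⊕ opad = a0 0a 4c 89 7c 23 e9.
m1: inner = H(ca 60 26 e3 16 49 83 45 0a) = 93 d1; tag = H(a0 0a 4c 89 7c 23 e9 93 d1) = 2249
m2: inner = H(ca 60 26 e3 16 49 83 54 39) = c2 e0; tag = H(a0 0a 4c 89 7c 23 e9 c2 e0) = 3178 ← matches
m3: inner = H(ca 60 26 e3 16 49 83 6a 74) = fd f6; tag = H(a0 0a 4c 89 7c 23 e9 fd f6) = 47b3
m4: inner = H(ca 60 26 e3 16 49 83 4b 67) = f0 d7; tag = H(a0 0a 4c 89 7c 23 e9 f0 d7) = 28a6

2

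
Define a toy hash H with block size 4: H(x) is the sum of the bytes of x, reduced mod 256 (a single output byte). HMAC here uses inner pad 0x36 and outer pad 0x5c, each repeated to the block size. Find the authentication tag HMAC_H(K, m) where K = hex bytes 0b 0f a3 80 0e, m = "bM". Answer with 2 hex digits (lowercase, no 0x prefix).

f9

Key hex bytes 0b 0f a3 80 0e is 5 bytes > B = 4, so hash it first: H(key) = 4b, then zero-pad to 4 bytes: K' = 4b 00 00 00.
K' ⊕ ipad = 7d 36 36 36.  K' ⊕ opad = 17 5c 5c 5c.
Inner input = (K'⊕ipad) ∥ m = 7d 36 36 36 ∥ 62 4d.
Inner hash: sum = 125+54+54+54+98+77 = 462; mod 256 = 206 → ce.
Outer input = (K'⊕opad) ∥ inner = 17 5c 5c 5c ∥ ce.
Outer hash (tag): sum = 23+92+92+92+206 = 505; mod 256 = 249 → f9.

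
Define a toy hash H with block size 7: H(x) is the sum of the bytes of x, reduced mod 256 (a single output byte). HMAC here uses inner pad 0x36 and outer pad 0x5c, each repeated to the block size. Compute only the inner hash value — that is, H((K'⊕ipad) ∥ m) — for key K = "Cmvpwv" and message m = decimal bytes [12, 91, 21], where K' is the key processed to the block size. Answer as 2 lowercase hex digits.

89

Key "Cmvpwv" = 43 6d 76 70 77 76 is 6 bytes ≤ B = 7; zero-pad to 7 bytes: K' = 43 6d 76 70 77 76 00.
K' ⊕ ipad = 75 5b 40 46 41 40 36.
Inner input = 75 5b 40 46 41 40 36 ∥ 0c 5b 15.
Inner hash: sum = 117+91+64+70+65+64+54+12+91+21 = 649; mod 256 = 137 → 89.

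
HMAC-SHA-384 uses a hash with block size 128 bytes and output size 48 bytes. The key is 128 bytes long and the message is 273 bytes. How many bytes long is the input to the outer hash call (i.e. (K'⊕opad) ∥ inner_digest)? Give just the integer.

Key is 128 ≤ 128 bytes, zero-padded: |K'| = 128.
Outer input = (K'⊕opad) ∥ H(inner) → 128 + 48 = 176 bytes.

176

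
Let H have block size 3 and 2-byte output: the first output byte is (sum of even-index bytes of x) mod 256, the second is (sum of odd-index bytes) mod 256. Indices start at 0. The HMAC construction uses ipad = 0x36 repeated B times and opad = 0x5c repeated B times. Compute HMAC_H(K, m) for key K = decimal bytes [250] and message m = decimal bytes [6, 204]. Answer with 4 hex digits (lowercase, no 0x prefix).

3e2a

Key decimal bytes [250] = fa is 1 byte ≤ B = 3; zero-pad to 3 bytes: K' = fa 00 00.
K' ⊕ ipad = cc 36 36.  K' ⊕ opad = a6 5c 5c.
Inner input = (K'⊕ipad) ∥ m = cc 36 36 ∥ 06 cc.
Inner hash: even-index sum = 462 mod 256 = 206; odd-index sum = 60 mod 256 = 60 → ce 3c.
Outer input = (K'⊕opad) ∥ inner = a6 5c 5c ∥ ce 3c.
Outer hash (tag): even-index sum = 318 mod 256 = 62; odd-index sum = 298 mod 256 = 42 → 3e 2a.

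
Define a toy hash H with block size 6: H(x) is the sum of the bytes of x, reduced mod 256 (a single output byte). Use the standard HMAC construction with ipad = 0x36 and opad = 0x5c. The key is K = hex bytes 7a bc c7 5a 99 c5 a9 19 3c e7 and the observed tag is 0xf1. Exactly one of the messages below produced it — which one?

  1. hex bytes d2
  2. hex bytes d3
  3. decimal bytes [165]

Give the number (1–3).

Key hex bytes 7a bc c7 5a 99 c5 a9 19 3c e7 is 10 bytes > B = 6, so hash it first: H(key) = 9a, then zero-pad to 6 bytes: K' = 9a 00 00 00 00 00.
K' ⊕ ipad = ac 36 36 36 36 36; K' ⊕ opad = c6 5c 5c 5c 5c 5c.
m1: inner = H(ac 36 36 36 36 36 d2) = 8c; tag = H(c6 5c 5c 5c 5c 5c 8c) = 1e
m2: inner = H(ac 36 36 36 36 36 d3) = 8d; tag = H(c6 5c 5c 5c 5c 5c 8d) = 1f
m3: inner = H(ac 36 36 36 36 36 a5) = 5f; tag = H(c6 5c 5c 5c 5c 5c 5f) = f1 ← matches

3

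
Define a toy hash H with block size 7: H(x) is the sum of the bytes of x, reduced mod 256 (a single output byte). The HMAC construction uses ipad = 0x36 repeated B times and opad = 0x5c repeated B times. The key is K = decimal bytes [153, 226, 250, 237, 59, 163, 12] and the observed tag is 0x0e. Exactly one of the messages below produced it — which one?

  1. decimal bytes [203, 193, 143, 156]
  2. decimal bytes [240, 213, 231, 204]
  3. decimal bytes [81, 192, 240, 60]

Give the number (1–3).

2

Key decimal bytes [153, 226, 250, 237, 59, 163, 12] = 99 e2 fa ed 3b a3 0c is exactly B = 7 bytes: K' = 99 e2 fa ed 3b a3 0c.
K' ⊕ ipad = af d4 cc db 0d 95 3a; K' ⊕ opad = c5 be a6 b1 67 ff 50.
m1: inner = H(af d4 cc db 0d 95 3a cb c1 8f 9c) = bd; tag = H(c5 be a6 b1 67 ff 50 bd) = 4d
m2: inner = H(af d4 cc db 0d 95 3a f0 d5 e7 cc) = 7e; tag = H(c5 be a6 b1 67 ff 50 7e) = 0e ← matches
m3: inner = H(af d4 cc db 0d 95 3a 51 c0 f0 3c) = 43; tag = H(c5 be a6 b1 67 ff 50 43) = d3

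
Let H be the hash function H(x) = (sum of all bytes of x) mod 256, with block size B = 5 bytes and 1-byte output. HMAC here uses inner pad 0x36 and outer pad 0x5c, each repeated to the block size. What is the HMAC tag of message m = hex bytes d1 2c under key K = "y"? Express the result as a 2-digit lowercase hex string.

Key "y" = 79 is 1 byte ≤ B = 5; zero-pad to 5 bytes: K' = 79 00 00 00 00.
K' ⊕ ipad = 4f 36 36 36 36.  K' ⊕ opad = 25 5c 5c 5c 5c.
Inner input = (K'⊕ipad) ∥ m = 4f 36 36 36 36 ∥ d1 2c.
Inner hash: sum = 79+54+54+54+54+209+44 = 548; mod 256 = 36 → 24.
Outer input = (K'⊕opad) ∥ inner = 25 5c 5c 5c 5c ∥ 24.
Outer hash (tag): sum = 37+92+92+92+92+36 = 441; mod 256 = 185 → b9.

b9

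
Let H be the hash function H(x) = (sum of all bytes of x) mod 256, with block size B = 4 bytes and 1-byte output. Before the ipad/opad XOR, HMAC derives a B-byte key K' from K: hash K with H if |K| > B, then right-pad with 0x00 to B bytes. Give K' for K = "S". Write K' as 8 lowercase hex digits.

Key "S" = 53 is 1 byte ≤ B = 4; zero-pad to 4 bytes: K' = 53 00 00 00.

53000000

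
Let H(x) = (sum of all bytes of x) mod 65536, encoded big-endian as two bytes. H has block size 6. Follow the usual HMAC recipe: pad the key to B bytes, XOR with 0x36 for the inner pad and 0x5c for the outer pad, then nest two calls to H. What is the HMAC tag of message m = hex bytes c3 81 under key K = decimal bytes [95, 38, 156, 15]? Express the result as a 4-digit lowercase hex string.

Key decimal bytes [95, 38, 156, 15] = 5f 26 9c 0f is 4 bytes ≤ B = 6; zero-pad to 6 bytes: K' = 5f 26 9c 0f 00 00.
K' ⊕ ipad = 69 10 aa 39 36 36.  K' ⊕ opad = 03 7a c0 53 5c 5c.
Inner input = (K'⊕ipad) ∥ m = 69 10 aa 39 36 36 ∥ c3 81.
Inner hash: sum = 105+16+170+57+54+54+195+129 = 780 → 03 0c.
Outer input = (K'⊕opad) ∥ inner = 03 7a c0 53 5c 5c ∥ 03 0c.
Outer hash (tag): sum = 3+122+192+83+92+92+3+12 = 599 → 02 57.

0257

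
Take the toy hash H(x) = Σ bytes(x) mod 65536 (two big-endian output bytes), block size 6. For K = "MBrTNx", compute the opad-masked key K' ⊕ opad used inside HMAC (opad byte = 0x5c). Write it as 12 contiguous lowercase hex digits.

111e2e081224

Key "MBrTNx" = 4d 42 72 54 4e 78 is exactly B = 6 bytes: K' = 4d 42 72 54 4e 78.
XOR each byte with 0x5c: 4d⊕5c=11, 42⊕5c=1e, 72⊕5c=2e, 54⊕5c=08, 4e⊕5c=12, 78⊕5c=24.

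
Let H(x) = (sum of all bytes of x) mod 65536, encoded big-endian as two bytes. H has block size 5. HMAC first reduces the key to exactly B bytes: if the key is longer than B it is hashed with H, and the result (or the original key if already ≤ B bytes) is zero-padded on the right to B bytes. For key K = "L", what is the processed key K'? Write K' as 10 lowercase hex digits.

Key "L" = 4c is 1 byte ≤ B = 5; zero-pad to 5 bytes: K' = 4c 00 00 00 00.

4c00000000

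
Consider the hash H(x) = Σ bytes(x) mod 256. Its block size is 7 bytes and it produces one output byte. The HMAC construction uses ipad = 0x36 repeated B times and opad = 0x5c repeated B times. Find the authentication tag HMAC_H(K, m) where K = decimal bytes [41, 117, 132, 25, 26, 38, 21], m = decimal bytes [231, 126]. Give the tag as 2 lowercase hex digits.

cb

Key decimal bytes [41, 117, 132, 25, 26, 38, 21] = 29 75 84 19 1a 26 15 is exactly B = 7 bytes: K' = 29 75 84 19 1a 26 15.
K' ⊕ ipad = 1f 43 b2 2f 2c 10 23.  K' ⊕ opad = 75 29 d8 45 46 7a 49.
Inner input = (K'⊕ipad) ∥ m = 1f 43 b2 2f 2c 10 23 ∥ e7 7e.
Inner hash: sum = 31+67+178+47+44+16+35+231+126 = 775; mod 256 = 7 → 07.
Outer input = (K'⊕opad) ∥ inner = 75 29 d8 45 46 7a 49 ∥ 07.
Outer hash (tag): sum = 117+41+216+69+70+122+73+7 = 715; mod 256 = 203 → cb.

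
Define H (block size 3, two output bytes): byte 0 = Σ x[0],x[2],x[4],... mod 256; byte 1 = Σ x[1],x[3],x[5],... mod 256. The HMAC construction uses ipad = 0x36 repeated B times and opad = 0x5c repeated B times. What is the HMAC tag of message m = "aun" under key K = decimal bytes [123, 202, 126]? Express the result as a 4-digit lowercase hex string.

Key decimal bytes [123, 202, 126] = 7b ca 7e is exactly B = 3 bytes: K' = 7b ca 7e.
K' ⊕ ipad = 4d fc 48.  K' ⊕ opad = 27 96 22.
Inner input = (K'⊕ipad) ∥ m = 4d fc 48 ∥ 61 75 6e.
Inner hash: even-index sum = 266 mod 256 = 10; odd-index sum = 459 mod 256 = 203 → 0a cb.
Outer input = (K'⊕opad) ∥ inner = 27 96 22 ∥ 0a cb.
Outer hash (tag): even-index sum = 276 mod 256 = 20; odd-index sum = 160 mod 256 = 160 → 14 a0.

14a0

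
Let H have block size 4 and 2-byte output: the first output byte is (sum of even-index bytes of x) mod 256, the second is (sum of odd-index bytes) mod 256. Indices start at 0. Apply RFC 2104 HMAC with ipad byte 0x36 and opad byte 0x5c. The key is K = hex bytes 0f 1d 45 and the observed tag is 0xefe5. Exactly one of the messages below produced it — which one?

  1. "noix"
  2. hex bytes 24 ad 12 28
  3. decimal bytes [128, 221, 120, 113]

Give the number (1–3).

1

Key hex bytes 0f 1d 45 is 3 bytes ≤ B = 4; zero-pad to 4 bytes: K' = 0f 1d 45 00.
K' ⊕ ipad = 39 2b 73 36; K' ⊕ opad = 53 41 19 5c.
m1: inner = H(39 2b 73 36 6e 6f 69 78) = 83 48; tag = H(53 41 19 5c 83 48) = efe5 ← matches
m2: inner = H(39 2b 73 36 24 ad 12 28) = e2 36; tag = H(53 41 19 5c e2 36) = 4ed3
m3: inner = H(39 2b 73 36 80 dd 78 71) = a4 af; tag = H(53 41 19 5c a4 af) = 104c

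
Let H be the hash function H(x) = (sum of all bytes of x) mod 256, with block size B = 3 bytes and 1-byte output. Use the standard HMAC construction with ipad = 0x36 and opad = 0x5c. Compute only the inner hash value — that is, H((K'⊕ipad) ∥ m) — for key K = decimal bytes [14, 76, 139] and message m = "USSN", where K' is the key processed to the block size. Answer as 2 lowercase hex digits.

b8

Key decimal bytes [14, 76, 139] = 0e 4c 8b is exactly B = 3 bytes: K' = 0e 4c 8b.
K' ⊕ ipad = 38 7a bd.
Inner input = 38 7a bd ∥ 55 53 53 4e.
Inner hash: sum = 56+122+189+85+83+83+78 = 696; mod 256 = 184 → b8.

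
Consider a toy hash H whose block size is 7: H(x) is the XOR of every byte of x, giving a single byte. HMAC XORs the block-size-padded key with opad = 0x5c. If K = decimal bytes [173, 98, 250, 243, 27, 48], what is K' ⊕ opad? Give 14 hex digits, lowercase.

f13ea6af476c5c

Key decimal bytes [173, 98, 250, 243, 27, 48] = ad 62 fa f3 1b 30 is 6 bytes ≤ B = 7; zero-pad to 7 bytes: K' = ad 62 fa f3 1b 30 00.
XOR each byte with 0x5c: ad⊕5c=f1, 62⊕5c=3e, fa⊕5c=a6, f3⊕5c=af, 1b⊕5c=47, 30⊕5c=6c, 00⊕5c=5c.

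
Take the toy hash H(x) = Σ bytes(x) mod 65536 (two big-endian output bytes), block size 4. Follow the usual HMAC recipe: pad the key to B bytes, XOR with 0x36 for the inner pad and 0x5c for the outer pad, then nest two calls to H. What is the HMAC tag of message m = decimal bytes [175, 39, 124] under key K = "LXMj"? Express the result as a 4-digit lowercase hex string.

Key "LXMj" = 4c 58 4d 6a is exactly B = 4 bytes: K' = 4c 58 4d 6a.
K' ⊕ ipad = 7a 6e 7b 5c.  K' ⊕ opad = 10 04 11 36.
Inner input = (K'⊕ipad) ∥ m = 7a 6e 7b 5c ∥ af 27 7c.
Inner hash: sum = 122+110+123+92+175+39+124 = 785 → 03 11.
Outer input = (K'⊕opad) ∥ inner = 10 04 11 36 ∥ 03 11.
Outer hash (tag): sum = 16+4+17+54+3+17 = 111 → 00 6f.

006f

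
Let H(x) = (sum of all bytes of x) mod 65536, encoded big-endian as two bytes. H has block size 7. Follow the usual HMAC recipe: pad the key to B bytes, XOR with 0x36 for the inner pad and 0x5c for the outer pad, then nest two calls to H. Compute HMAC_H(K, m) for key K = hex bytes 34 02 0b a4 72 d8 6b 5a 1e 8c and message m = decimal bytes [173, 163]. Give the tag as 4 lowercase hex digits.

032b

Key hex bytes 34 02 0b a4 72 d8 6b 5a 1e 8c is 10 bytes > B = 7, so hash it first: H(key) = 03 9e, then zero-pad to 7 bytes: K' = 03 9e 00 00 00 00 00.
K' ⊕ ipad = 35 a8 36 36 36 36 36.  K' ⊕ opad = 5f c2 5c 5c 5c 5c 5c.
Inner input = (K'⊕ipad) ∥ m = 35 a8 36 36 36 36 36 ∥ ad a3.
Inner hash: sum = 53+168+54+54+54+54+54+173+163 = 827 → 03 3b.
Outer input = (K'⊕opad) ∥ inner = 5f c2 5c 5c 5c 5c 5c ∥ 03 3b.
Outer hash (tag): sum = 95+194+92+92+92+92+92+3+59 = 811 → 03 2b.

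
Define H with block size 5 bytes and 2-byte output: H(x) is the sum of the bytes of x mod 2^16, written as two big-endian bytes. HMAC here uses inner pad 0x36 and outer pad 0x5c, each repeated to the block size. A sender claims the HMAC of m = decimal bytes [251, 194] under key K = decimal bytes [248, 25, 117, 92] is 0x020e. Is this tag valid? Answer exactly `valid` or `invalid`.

Key decimal bytes [248, 25, 117, 92] = f8 19 75 5c is 4 bytes ≤ B = 5; zero-pad to 5 bytes: K' = f8 19 75 5c 00.
K' ⊕ ipad = ce 2f 43 6a 36; K' ⊕ opad = a4 45 29 00 5c.
Inner hash: sum = 206+47+67+106+54+251+194 = 925 → 03 9d.
Outer hash (recomputed tag): sum = 164+69+41+0+92+3+157 = 526 → 02 0e.
Recomputed tag = 020e; claimed = 020e → match.

valid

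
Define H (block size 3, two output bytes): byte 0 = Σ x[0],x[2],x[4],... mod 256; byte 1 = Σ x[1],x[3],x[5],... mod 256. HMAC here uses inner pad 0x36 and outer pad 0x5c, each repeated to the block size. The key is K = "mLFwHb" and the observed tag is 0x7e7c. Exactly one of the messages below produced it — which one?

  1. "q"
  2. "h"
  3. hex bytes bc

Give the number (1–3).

Key "mLFwHb" = 6d 4c 46 77 48 62 is 6 bytes > B = 3, so hash it first: H(key) = fb 25, then zero-pad to 3 bytes: K' = fb 25 00.
K' ⊕ ipad = cd 13 36; K' ⊕ opad = a7 79 5c.
m1: inner = H(cd 13 36 71) = 03 84; tag = H(a7 79 5c 03 84) = 877c
m2: inner = H(cd 13 36 68) = 03 7b; tag = H(a7 79 5c 03 7b) = 7e7c ← matches
m3: inner = H(cd 13 36 bc) = 03 cf; tag = H(a7 79 5c 03 cf) = d27c

2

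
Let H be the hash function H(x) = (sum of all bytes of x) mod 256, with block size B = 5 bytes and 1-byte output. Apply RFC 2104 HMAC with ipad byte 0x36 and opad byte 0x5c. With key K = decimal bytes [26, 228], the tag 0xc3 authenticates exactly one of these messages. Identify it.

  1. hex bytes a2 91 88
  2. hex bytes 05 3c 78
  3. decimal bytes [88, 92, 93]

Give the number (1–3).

3

Key decimal bytes [26, 228] = 1a e4 is 2 bytes ≤ B = 5; zero-pad to 5 bytes: K' = 1a e4 00 00 00.
K' ⊕ ipad = 2c d2 36 36 36; K' ⊕ opad = 46 b8 5c 5c 5c.
m1: inner = H(2c d2 36 36 36 a2 91 88) = 5b; tag = H(46 b8 5c 5c 5c 5b) = 6d
m2: inner = H(2c d2 36 36 36 05 3c 78) = 59; tag = H(46 b8 5c 5c 5c 59) = 6b
m3: inner = H(2c d2 36 36 36 58 5c 5d) = b1; tag = H(46 b8 5c 5c 5c b1) = c3 ← matches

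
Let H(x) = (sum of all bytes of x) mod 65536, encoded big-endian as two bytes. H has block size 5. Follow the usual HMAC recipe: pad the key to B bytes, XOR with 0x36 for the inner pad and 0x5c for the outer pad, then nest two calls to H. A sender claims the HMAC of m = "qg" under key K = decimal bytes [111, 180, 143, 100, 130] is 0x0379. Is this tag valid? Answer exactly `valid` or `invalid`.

valid

Key decimal bytes [111, 180, 143, 100, 130] = 6f b4 8f 64 82 is exactly B = 5 bytes: K' = 6f b4 8f 64 82.
K' ⊕ ipad = 59 82 b9 52 b4; K' ⊕ opad = 33 e8 d3 38 de.
Inner hash: sum = 89+130+185+82+180+113+103 = 882 → 03 72.
Outer hash (recomputed tag): sum = 51+232+211+56+222+3+114 = 889 → 03 79.
Recomputed tag = 0379; claimed = 0379 → match.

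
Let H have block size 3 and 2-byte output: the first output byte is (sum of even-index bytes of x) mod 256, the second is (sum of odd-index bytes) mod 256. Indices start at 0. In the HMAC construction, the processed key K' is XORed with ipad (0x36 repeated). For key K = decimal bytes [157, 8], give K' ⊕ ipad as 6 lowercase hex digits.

Key decimal bytes [157, 8] = 9d 08 is 2 bytes ≤ B = 3; zero-pad to 3 bytes: K' = 9d 08 00.
XOR each byte with 0x36: 9d⊕36=ab, 08⊕36=3e, 00⊕36=36.

ab3e36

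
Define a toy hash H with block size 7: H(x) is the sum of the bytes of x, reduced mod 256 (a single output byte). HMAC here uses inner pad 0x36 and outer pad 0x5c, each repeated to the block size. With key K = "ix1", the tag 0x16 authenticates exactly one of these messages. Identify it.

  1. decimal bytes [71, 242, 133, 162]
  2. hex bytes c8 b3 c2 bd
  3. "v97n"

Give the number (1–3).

3

Key "ix1" = 69 78 31 is 3 bytes ≤ B = 7; zero-pad to 7 bytes: K' = 69 78 31 00 00 00 00.
K' ⊕ ipad = 5f 4e 07 36 36 36 36; K' ⊕ opad = 35 24 6d 5c 5c 5c 5c.
m1: inner = H(5f 4e 07 36 36 36 36 47 f2 85 a2) = ec; tag = H(35 24 6d 5c 5c 5c 5c ec) = 22
m2: inner = H(5f 4e 07 36 36 36 36 c8 b3 c2 bd) = 86; tag = H(35 24 6d 5c 5c 5c 5c 86) = bc
m3: inner = H(5f 4e 07 36 36 36 36 76 39 37 6e) = e0; tag = H(35 24 6d 5c 5c 5c 5c e0) = 16 ← matches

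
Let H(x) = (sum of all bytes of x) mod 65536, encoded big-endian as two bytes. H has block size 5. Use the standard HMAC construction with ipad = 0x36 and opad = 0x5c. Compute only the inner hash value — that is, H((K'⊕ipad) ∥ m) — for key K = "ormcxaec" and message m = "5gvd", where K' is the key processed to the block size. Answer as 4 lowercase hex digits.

02b1

Key "ormcxaec" = 6f 72 6d 63 78 61 65 63 is 8 bytes > B = 5, so hash it first: H(key) = 03 52, then zero-pad to 5 bytes: K' = 03 52 00 00 00.
K' ⊕ ipad = 35 64 36 36 36.
Inner input = 35 64 36 36 36 ∥ 35 67 76 64.
Inner hash: sum = 53+100+54+54+54+53+103+118+100 = 689 → 02 b1.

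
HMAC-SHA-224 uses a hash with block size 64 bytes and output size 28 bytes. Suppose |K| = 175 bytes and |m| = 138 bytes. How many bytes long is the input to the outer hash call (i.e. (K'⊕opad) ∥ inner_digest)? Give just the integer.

Key is 175 > 64 bytes, so it is hashed to 28 bytes then zero-padded to 64: |K'| = 64.
Outer input = (K'⊕opad) ∥ H(inner) → 64 + 28 = 92 bytes.

92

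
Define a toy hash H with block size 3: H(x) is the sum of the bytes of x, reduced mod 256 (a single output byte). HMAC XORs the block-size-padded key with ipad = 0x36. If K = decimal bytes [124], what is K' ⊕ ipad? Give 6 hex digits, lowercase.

Key decimal bytes [124] = 7c is 1 byte ≤ B = 3; zero-pad to 3 bytes: K' = 7c 00 00.
XOR each byte with 0x36: 7c⊕36=4a, 00⊕36=36, 00⊕36=36.

4a3636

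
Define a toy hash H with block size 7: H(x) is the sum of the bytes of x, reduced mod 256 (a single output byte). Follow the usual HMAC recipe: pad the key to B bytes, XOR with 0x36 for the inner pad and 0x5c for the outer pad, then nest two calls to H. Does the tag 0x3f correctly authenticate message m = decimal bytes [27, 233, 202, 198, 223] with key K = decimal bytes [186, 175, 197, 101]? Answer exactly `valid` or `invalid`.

Key decimal bytes [186, 175, 197, 101] = ba af c5 65 is 4 bytes ≤ B = 7; zero-pad to 7 bytes: K' = ba af c5 65 00 00 00.
K' ⊕ ipad = 8c 99 f3 53 36 36 36; K' ⊕ opad = e6 f3 99 39 5c 5c 5c.
Inner hash: sum = 140+153+243+83+54+54+54+27+233+202+198+223 = 1664; mod 256 = 128 → 80.
Outer hash (recomputed tag): sum = 230+243+153+57+92+92+92+128 = 1087; mod 256 = 63 → 3f.
Recomputed tag = 3f; claimed = 3f → match.

valid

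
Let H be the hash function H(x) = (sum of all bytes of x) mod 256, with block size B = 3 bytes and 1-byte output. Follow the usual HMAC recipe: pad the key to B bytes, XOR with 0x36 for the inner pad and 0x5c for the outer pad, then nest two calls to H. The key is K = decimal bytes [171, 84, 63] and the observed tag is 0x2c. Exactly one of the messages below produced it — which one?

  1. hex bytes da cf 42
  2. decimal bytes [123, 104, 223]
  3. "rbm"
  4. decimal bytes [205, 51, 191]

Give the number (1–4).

2

Key decimal bytes [171, 84, 63] = ab 54 3f is exactly B = 3 bytes: K' = ab 54 3f.
K' ⊕ ipad = 9d 62 09; K' ⊕ opad = f7 08 63.
m1: inner = H(9d 62 09 da cf 42) = f3; tag = H(f7 08 63 f3) = 55
m2: inner = H(9d 62 09 7b 68 df) = ca; tag = H(f7 08 63 ca) = 2c ← matches
m3: inner = H(9d 62 09 72 62 6d) = 49; tag = H(f7 08 63 49) = ab
m4: inner = H(9d 62 09 cd 33 bf) = c7; tag = H(f7 08 63 c7) = 29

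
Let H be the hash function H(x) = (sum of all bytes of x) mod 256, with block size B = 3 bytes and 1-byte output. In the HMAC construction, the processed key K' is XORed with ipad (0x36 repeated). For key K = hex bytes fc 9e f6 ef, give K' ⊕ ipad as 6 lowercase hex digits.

493636

Key hex bytes fc 9e f6 ef is 4 bytes > B = 3, so hash it first: H(key) = 7f, then zero-pad to 3 bytes: K' = 7f 00 00.
XOR each byte with 0x36: 7f⊕36=49, 00⊕36=36, 00⊕36=36.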